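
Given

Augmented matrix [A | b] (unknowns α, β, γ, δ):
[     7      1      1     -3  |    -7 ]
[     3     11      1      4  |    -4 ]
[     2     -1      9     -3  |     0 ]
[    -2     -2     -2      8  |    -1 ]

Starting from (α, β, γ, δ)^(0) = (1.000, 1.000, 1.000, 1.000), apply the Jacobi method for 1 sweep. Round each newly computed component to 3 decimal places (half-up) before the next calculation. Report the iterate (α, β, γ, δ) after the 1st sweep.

Iteration 1:
  α = (-7 - (1)·1.000 - (1)·1.000 - (-3)·1.000) / (7) = -0.857
  β = (-4 - (3)·1.000 - (1)·1.000 - (4)·1.000) / (11) = -1.091
  γ = (0 - (2)·1.000 - (-1)·1.000 - (-3)·1.000) / (9) = 0.222
  δ = (-1 - (-2)·1.000 - (-2)·1.000 - (-2)·1.000) / (8) = 0.625

(-0.857, -1.091, 0.222, 0.625)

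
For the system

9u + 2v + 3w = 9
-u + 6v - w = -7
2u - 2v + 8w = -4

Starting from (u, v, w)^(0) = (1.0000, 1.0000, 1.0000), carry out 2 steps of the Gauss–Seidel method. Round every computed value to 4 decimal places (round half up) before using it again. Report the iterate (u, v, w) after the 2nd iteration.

Iteration 1:
  u = (9 - (2)·1.0000 - (3)·1.0000) / (9) = 0.4444
  v = (-7 - (-1)·0.4444 - (-1)·1.0000) / (6) = -0.9259
  w = (-4 - (2)·0.4444 - (-2)·-0.9259) / (8) = -0.8426
Iteration 2:
  u = (9 - (2)·-0.9259 - (3)·-0.8426) / (9) = 1.4866
  v = (-7 - (-1)·1.4866 - (-1)·-0.8426) / (6) = -1.0593
  w = (-4 - (2)·1.4866 - (-2)·-1.0593) / (8) = -1.1365

(1.4866, -1.0593, -1.1365)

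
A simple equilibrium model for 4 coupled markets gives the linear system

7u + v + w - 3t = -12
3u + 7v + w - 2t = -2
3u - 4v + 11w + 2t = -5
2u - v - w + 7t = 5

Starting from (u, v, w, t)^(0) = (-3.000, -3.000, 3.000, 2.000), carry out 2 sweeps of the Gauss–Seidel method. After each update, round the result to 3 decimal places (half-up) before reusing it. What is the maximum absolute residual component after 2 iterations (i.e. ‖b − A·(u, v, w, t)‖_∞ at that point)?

0.476

Iteration 1:
  u = (-12 - (1)·-3.000 - (1)·3.000 - (-3)·2.000) / (7) = -0.857
  v = (-2 - (3)·-0.857 - (1)·3.000 - (-2)·2.000) / (7) = 0.224
  w = (-5 - (3)·-0.857 - (-4)·0.224 - (2)·2.000) / (11) = -0.503
  t = (5 - (2)·-0.857 - (-1)·0.224 - (-1)·-0.503) / (7) = 0.919
Iteration 2:
  u = (-12 - (1)·0.224 - (1)·-0.503 - (-3)·0.919) / (7) = -1.281
  v = (-2 - (3)·-1.281 - (1)·-0.503 - (-2)·0.919) / (7) = 0.598
  w = (-5 - (3)·-1.281 - (-4)·0.598 - (2)·0.919) / (11) = -0.055
  t = (5 - (2)·-1.281 - (-1)·0.598 - (-1)·-0.055) / (7) = 1.158
Residual b − A·x = (-0.102, 0.028, -0.476, -0.001); ∞-norm = 0.476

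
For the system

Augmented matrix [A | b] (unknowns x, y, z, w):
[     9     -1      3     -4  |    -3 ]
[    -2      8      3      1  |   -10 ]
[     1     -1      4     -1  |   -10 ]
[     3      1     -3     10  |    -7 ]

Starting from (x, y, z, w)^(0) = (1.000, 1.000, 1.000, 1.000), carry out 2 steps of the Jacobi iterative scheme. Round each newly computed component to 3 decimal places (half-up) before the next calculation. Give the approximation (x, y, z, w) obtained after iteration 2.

(-0.106, -0.334, -3.047, -1.192)

Iteration 1:
  x = (-3 - (-1)·1.000 - (3)·1.000 - (-4)·1.000) / (9) = -0.111
  y = (-10 - (-2)·1.000 - (3)·1.000 - (1)·1.000) / (8) = -1.500
  z = (-10 - (1)·1.000 - (-1)·1.000 - (-1)·1.000) / (4) = -2.250
  w = (-7 - (3)·1.000 - (1)·1.000 - (-3)·1.000) / (10) = -0.800
Iteration 2:
  x = (-3 - (-1)·-1.500 - (3)·-2.250 - (-4)·-0.800) / (9) = -0.106
  y = (-10 - (-2)·-0.111 - (3)·-2.250 - (1)·-0.800) / (8) = -0.334
  z = (-10 - (1)·-0.111 - (-1)·-1.500 - (-1)·-0.800) / (4) = -3.047
  w = (-7 - (3)·-0.111 - (1)·-1.500 - (-3)·-2.250) / (10) = -1.192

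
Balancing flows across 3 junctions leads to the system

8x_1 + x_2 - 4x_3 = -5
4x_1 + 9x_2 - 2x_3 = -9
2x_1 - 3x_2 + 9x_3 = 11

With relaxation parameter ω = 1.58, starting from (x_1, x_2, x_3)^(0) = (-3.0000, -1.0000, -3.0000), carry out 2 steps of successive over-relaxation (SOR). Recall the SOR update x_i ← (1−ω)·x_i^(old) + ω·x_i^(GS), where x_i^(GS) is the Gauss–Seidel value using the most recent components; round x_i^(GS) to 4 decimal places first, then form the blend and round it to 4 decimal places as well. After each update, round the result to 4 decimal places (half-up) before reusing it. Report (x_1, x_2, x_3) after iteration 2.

Iteration 1:
  x_1: GS value = (-5 - (1)·-1.0000 - (-4)·-3.0000) / (8) = -2.0000;  x_1 ← (1−ω)·-3.0000 + ω·-2.0000 = -1.4200
  x_2: GS value = (-9 - (4)·-1.4200 - (-2)·-3.0000) / (9) = -1.0356;  x_2 ← (1−ω)·-1.0000 + ω·-1.0356 = -1.0562
  x_3: GS value = (11 - (2)·-1.4200 - (-3)·-1.0562) / (9) = 1.1857;  x_3 ← (1−ω)·-3.0000 + ω·1.1857 = 3.6134
Iteration 2:
  x_1: GS value = (-5 - (1)·-1.0562 - (-4)·3.6134) / (8) = 1.3137;  x_1 ← (1−ω)·-1.4200 + ω·1.3137 = 2.8992
  x_2: GS value = (-9 - (4)·2.8992 - (-2)·3.6134) / (9) = -1.4856;  x_2 ← (1−ω)·-1.0562 + ω·-1.4856 = -1.7347
  x_3: GS value = (11 - (2)·2.8992 - (-3)·-1.7347) / (9) = -0.0003;  x_3 ← (1−ω)·3.6134 + ω·-0.0003 = -2.0962

(2.8992, -1.7347, -2.0962)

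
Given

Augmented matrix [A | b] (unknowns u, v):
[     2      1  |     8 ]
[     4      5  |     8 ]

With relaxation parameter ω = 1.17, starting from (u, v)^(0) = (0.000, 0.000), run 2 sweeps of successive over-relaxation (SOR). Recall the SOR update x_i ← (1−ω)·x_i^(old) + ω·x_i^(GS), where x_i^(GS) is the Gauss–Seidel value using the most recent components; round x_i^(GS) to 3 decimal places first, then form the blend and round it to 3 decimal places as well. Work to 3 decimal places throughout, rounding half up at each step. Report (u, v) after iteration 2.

(5.352, -2.712)

Iteration 1:
  u: GS value = (8 - (1)·0.000) / (2) = 4.000;  u ← (1−ω)·0.000 + ω·4.000 = 4.680
  v: GS value = (8 - (4)·4.680) / (5) = -2.144;  v ← (1−ω)·0.000 + ω·-2.144 = -2.508
Iteration 2:
  u: GS value = (8 - (1)·-2.508) / (2) = 5.254;  u ← (1−ω)·4.680 + ω·5.254 = 5.352
  v: GS value = (8 - (4)·5.352) / (5) = -2.682;  v ← (1−ω)·-2.508 + ω·-2.682 = -2.712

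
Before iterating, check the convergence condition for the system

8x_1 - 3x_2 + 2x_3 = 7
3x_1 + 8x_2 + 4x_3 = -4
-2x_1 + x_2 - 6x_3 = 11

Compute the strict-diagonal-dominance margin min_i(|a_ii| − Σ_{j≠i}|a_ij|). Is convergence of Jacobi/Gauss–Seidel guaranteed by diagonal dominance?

row 1: |8| − (3+2) = 3
row 2: |8| − (3+4) = 1
row 3: |-6| − (2+1) = 3
minimum over rows = 1 → strictly diagonally dominant (convergence guaranteed)

1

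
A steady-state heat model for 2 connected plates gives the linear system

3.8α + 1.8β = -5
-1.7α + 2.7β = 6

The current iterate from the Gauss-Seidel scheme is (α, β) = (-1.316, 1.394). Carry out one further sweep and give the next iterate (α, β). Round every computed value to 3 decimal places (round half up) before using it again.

(-1.976, 0.978)

One sweep:
  α = (-5 - (1.8)·1.394) / (3.8) = -1.976
  β = (6 - (-1.7)·-1.976) / (2.7) = 0.978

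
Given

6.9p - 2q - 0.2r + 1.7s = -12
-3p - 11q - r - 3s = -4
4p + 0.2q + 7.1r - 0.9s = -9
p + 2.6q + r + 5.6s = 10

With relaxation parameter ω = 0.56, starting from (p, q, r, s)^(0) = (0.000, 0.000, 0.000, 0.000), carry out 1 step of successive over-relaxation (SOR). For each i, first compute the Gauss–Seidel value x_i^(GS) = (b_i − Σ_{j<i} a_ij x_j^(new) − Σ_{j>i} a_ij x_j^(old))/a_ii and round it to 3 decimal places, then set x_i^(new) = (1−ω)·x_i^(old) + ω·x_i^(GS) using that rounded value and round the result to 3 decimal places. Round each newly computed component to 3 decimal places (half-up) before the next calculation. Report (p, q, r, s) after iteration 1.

(-0.974, 0.352, -0.408, 1.047)

Iteration 1:
  p: GS value = (-12 - (-2)·0.000 - (-0.2)·0.000 - (1.7)·0.000) / (6.9) = -1.739;  p ← (1−ω)·0.000 + ω·-1.739 = -0.974
  q: GS value = (-4 - (-3)·-0.974 - (-1)·0.000 - (-3)·0.000) / (-11) = 0.629;  q ← (1−ω)·0.000 + ω·0.629 = 0.352
  r: GS value = (-9 - (4)·-0.974 - (0.2)·0.352 - (-0.9)·0.000) / (7.1) = -0.729;  r ← (1−ω)·0.000 + ω·-0.729 = -0.408
  s: GS value = (10 - (1)·-0.974 - (2.6)·0.352 - (1)·-0.408) / (5.6) = 1.869;  s ← (1−ω)·0.000 + ω·1.869 = 1.047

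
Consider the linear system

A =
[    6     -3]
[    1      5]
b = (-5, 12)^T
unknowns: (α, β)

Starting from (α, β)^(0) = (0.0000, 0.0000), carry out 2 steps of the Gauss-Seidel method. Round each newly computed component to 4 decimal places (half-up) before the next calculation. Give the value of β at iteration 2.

Iteration 1:
  α = (-5 - (-3)·0.0000) / (6) = -0.8333
  β = (12 - (1)·-0.8333) / (5) = 2.5667
Iteration 2:
  α = (-5 - (-3)·2.5667) / (6) = 0.4500
  β = (12 - (1)·0.4500) / (5) = 2.3100

2.3100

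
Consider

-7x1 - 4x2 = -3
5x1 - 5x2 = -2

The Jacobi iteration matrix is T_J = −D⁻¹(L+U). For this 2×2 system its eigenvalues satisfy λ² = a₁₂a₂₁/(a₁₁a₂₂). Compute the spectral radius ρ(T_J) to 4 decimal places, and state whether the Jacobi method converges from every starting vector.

a₁₂a₂₁/(a₁₁a₂₂) = (-4)·(5) / ((-7)·(-5)) = -0.571429
ρ = √|-0.571429| = √0.571429 = 0.7559
ρ < 1, so Jacobi converges

0.7559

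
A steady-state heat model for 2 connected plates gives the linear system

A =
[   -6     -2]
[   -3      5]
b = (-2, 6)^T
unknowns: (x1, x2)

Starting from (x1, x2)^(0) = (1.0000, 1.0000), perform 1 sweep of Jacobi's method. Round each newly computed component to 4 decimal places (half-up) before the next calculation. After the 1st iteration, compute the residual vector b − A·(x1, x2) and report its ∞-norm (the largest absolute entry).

Iteration 1:
  x1 = (-2 - (-2)·1.0000) / (-6) = 0.0000
  x2 = (6 - (-3)·1.0000) / (5) = 1.8000
Residual b − A·x = (1.6000, -3.0000); ∞-norm = 3.0000

3.0000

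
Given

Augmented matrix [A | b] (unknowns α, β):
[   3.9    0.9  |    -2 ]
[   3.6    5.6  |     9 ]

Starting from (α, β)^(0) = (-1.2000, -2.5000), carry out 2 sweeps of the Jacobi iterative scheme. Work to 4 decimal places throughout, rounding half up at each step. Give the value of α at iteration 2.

-1.0617

Iteration 1:
  α = (-2 - (0.9)·-2.5000) / (3.9) = 0.0641
  β = (9 - (3.6)·-1.2000) / (5.6) = 2.3786
Iteration 2:
  α = (-2 - (0.9)·2.3786) / (3.9) = -1.0617
  β = (9 - (3.6)·0.0641) / (5.6) = 1.5659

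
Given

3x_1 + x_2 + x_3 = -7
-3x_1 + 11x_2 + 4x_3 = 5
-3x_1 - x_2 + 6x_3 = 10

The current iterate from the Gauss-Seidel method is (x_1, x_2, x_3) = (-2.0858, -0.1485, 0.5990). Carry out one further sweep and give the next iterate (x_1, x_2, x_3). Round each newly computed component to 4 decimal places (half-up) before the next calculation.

(-2.4835, -0.4406, 0.3515)

One sweep:
  x_1 = (-7 - (1)·-0.1485 - (1)·0.5990) / (3) = -2.4835
  x_2 = (5 - (-3)·-2.4835 - (4)·0.5990) / (11) = -0.4406
  x_3 = (10 - (-3)·-2.4835 - (-1)·-0.4406) / (6) = 0.3515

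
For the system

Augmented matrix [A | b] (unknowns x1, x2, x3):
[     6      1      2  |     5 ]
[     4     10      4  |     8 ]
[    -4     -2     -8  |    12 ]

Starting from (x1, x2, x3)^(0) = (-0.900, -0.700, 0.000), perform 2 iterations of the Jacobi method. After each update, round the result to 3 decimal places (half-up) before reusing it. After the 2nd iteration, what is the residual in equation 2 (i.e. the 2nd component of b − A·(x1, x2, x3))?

Iteration 1:
  x1 = (5 - (1)·-0.700 - (2)·0.000) / (6) = 0.950
  x2 = (8 - (4)·-0.900 - (4)·0.000) / (10) = 1.160
  x3 = (12 - (-4)·-0.900 - (-2)·-0.700) / (-8) = -0.875
Iteration 2:
  x1 = (5 - (1)·1.160 - (2)·-0.875) / (6) = 0.932
  x2 = (8 - (4)·0.950 - (4)·-0.875) / (10) = 0.770
  x3 = (12 - (-4)·0.950 - (-2)·1.160) / (-8) = -2.265
Residual b − A·x = (3.168, 5.632, -0.852)

5.632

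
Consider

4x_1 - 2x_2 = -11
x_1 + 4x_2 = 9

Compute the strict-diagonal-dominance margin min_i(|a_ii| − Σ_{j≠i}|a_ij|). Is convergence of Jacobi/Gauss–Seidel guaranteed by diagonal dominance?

2

row 1: |4| − (2) = 2
row 2: |4| − (1) = 3
minimum over rows = 2 → strictly diagonally dominant (convergence guaranteed)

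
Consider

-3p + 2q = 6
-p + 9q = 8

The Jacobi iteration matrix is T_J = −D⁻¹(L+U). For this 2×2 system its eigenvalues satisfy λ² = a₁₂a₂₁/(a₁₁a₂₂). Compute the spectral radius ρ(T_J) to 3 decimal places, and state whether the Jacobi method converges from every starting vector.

0.272

a₁₂a₂₁/(a₁₁a₂₂) = (2)·(-1) / ((-3)·(9)) = 0.074074
ρ = √|0.074074| = √0.074074 = 0.272
ρ < 1, so Jacobi converges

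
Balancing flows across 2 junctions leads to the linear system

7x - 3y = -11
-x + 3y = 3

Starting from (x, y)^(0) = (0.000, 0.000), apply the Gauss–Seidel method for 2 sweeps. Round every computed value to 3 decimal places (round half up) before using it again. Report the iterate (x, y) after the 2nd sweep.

(-1.367, 0.544)

Iteration 1:
  x = (-11 - (-3)·0.000) / (7) = -1.571
  y = (3 - (-1)·-1.571) / (3) = 0.476
Iteration 2:
  x = (-11 - (-3)·0.476) / (7) = -1.367
  y = (3 - (-1)·-1.367) / (3) = 0.544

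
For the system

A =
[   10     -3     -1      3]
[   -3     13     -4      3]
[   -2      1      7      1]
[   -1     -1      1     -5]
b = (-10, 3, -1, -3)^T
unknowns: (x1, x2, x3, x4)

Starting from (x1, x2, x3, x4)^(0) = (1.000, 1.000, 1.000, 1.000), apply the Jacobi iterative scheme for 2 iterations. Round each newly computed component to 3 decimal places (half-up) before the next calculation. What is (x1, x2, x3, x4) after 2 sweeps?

(-0.973, -0.113, -0.534, 0.644)

Iteration 1:
  x1 = (-10 - (-3)·1.000 - (-1)·1.000 - (3)·1.000) / (10) = -0.900
  x2 = (3 - (-3)·1.000 - (-4)·1.000 - (3)·1.000) / (13) = 0.538
  x3 = (-1 - (-2)·1.000 - (1)·1.000 - (1)·1.000) / (7) = -0.143
  x4 = (-3 - (-1)·1.000 - (-1)·1.000 - (1)·1.000) / (-5) = 0.400
Iteration 2:
  x1 = (-10 - (-3)·0.538 - (-1)·-0.143 - (3)·0.400) / (10) = -0.973
  x2 = (3 - (-3)·-0.900 - (-4)·-0.143 - (3)·0.400) / (13) = -0.113
  x3 = (-1 - (-2)·-0.900 - (1)·0.538 - (1)·0.400) / (7) = -0.534
  x4 = (-3 - (-1)·-0.900 - (-1)·0.538 - (1)·-0.143) / (-5) = 0.644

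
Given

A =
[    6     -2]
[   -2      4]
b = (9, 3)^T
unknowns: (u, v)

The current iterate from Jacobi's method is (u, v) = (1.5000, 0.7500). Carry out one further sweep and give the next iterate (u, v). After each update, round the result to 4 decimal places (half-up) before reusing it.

(1.7500, 1.5000)

One sweep:
  u = (9 - (-2)·0.7500) / (6) = 1.7500
  v = (3 - (-2)·1.5000) / (4) = 1.5000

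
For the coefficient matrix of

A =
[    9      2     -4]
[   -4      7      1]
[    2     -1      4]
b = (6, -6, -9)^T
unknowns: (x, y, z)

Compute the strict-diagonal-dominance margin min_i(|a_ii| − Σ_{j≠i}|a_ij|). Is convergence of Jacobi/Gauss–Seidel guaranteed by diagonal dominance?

row 1: |9| − (2+4) = 3
row 2: |7| − (4+1) = 2
row 3: |4| − (2+1) = 1
minimum over rows = 1 → strictly diagonally dominant (convergence guaranteed)

1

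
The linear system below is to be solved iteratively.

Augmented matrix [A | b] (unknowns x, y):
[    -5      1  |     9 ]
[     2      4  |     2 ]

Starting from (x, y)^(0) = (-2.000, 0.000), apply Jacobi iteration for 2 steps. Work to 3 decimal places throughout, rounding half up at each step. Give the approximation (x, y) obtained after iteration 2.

(-1.500, 1.400)

Iteration 1:
  x = (9 - (1)·0.000) / (-5) = -1.800
  y = (2 - (2)·-2.000) / (4) = 1.500
Iteration 2:
  x = (9 - (1)·1.500) / (-5) = -1.500
  y = (2 - (2)·-1.800) / (4) = 1.400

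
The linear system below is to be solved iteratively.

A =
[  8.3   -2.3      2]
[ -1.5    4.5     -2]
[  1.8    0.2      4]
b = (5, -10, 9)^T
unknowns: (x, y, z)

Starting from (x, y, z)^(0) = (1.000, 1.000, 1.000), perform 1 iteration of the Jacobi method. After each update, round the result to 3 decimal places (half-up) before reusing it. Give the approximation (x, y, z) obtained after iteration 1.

Iteration 1:
  x = (5 - (-2.3)·1.000 - (2)·1.000) / (8.3) = 0.639
  y = (-10 - (-1.5)·1.000 - (-2)·1.000) / (4.5) = -1.444
  z = (9 - (1.8)·1.000 - (0.2)·1.000) / (4) = 1.750

(0.639, -1.444, 1.750)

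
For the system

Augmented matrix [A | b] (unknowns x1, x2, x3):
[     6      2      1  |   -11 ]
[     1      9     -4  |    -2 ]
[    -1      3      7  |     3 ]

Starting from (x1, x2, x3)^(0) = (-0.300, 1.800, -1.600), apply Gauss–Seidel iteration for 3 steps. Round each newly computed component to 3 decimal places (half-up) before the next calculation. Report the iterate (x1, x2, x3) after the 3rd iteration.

(-1.904, 0.045, 0.137)

Iteration 1:
  x1 = (-11 - (2)·1.800 - (1)·-1.600) / (6) = -2.167
  x2 = (-2 - (1)·-2.167 - (-4)·-1.600) / (9) = -0.693
  x3 = (3 - (-1)·-2.167 - (3)·-0.693) / (7) = 0.416
Iteration 2:
  x1 = (-11 - (2)·-0.693 - (1)·0.416) / (6) = -1.672
  x2 = (-2 - (1)·-1.672 - (-4)·0.416) / (9) = 0.148
  x3 = (3 - (-1)·-1.672 - (3)·0.148) / (7) = 0.126
Iteration 3:
  x1 = (-11 - (2)·0.148 - (1)·0.126) / (6) = -1.904
  x2 = (-2 - (1)·-1.904 - (-4)·0.126) / (9) = 0.045
  x3 = (3 - (-1)·-1.904 - (3)·0.045) / (7) = 0.137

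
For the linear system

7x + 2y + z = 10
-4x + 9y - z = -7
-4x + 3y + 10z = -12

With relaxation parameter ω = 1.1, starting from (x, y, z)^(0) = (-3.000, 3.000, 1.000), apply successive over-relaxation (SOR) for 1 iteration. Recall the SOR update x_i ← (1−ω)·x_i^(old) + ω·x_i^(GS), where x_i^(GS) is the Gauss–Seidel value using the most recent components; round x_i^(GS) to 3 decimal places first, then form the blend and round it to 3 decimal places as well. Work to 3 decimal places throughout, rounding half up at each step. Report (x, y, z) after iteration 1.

Iteration 1:
  x: GS value = (10 - (2)·3.000 - (1)·1.000) / (7) = 0.429;  x ← (1−ω)·-3.000 + ω·0.429 = 0.772
  y: GS value = (-7 - (-4)·0.772 - (-1)·1.000) / (9) = -0.324;  y ← (1−ω)·3.000 + ω·-0.324 = -0.656
  z: GS value = (-12 - (-4)·0.772 - (3)·-0.656) / (10) = -0.694;  z ← (1−ω)·1.000 + ω·-0.694 = -0.863

(0.772, -0.656, -0.863)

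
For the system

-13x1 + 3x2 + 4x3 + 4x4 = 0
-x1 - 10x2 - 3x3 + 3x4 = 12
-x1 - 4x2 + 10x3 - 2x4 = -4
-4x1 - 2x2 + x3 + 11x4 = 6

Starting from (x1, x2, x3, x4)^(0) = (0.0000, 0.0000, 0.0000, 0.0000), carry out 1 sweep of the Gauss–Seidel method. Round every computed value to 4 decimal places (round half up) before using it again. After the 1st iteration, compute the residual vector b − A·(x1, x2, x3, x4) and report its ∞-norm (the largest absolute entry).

Iteration 1:
  x1 = (0 - (3)·0.0000 - (4)·0.0000 - (4)·0.0000) / (-13) = 0.0000
  x2 = (12 - (-1)·0.0000 - (-3)·0.0000 - (3)·0.0000) / (-10) = -1.2000
  x3 = (-4 - (-1)·0.0000 - (-4)·-1.2000 - (-2)·0.0000) / (10) = -0.8800
  x4 = (6 - (-4)·0.0000 - (-2)·-1.2000 - (1)·-0.8800) / (11) = 0.4073
Residual b − A·x = (5.4908, -3.8619, 0.8146, -0.0003); ∞-norm = 5.4908

5.4908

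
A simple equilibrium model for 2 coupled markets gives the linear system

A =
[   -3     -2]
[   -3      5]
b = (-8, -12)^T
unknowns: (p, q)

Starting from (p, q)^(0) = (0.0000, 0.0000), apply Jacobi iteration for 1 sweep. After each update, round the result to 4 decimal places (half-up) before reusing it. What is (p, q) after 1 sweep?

Iteration 1:
  p = (-8 - (-2)·0.0000) / (-3) = 2.6667
  q = (-12 - (-3)·0.0000) / (5) = -2.4000

(2.6667, -2.4000)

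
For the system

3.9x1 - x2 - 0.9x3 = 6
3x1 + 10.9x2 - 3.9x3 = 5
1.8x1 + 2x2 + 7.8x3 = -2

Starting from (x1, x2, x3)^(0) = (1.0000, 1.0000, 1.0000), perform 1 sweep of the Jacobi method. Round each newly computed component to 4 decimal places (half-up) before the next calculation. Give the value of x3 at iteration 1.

-0.7436

Iteration 1:
  x1 = (6 - (-1)·1.0000 - (-0.9)·1.0000) / (3.9) = 2.0256
  x2 = (5 - (3)·1.0000 - (-3.9)·1.0000) / (10.9) = 0.5413
  x3 = (-2 - (1.8)·1.0000 - (2)·1.0000) / (7.8) = -0.7436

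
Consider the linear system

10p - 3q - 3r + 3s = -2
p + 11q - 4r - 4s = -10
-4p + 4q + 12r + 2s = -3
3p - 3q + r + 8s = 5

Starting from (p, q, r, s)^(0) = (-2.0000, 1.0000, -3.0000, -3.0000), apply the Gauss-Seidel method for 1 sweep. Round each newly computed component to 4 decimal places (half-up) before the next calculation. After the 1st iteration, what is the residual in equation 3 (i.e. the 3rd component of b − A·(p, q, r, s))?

Iteration 1:
  p = (-2 - (-3)·1.0000 - (-3)·-3.0000 - (3)·-3.0000) / (10) = 0.1000
  q = (-10 - (1)·0.1000 - (-4)·-3.0000 - (-4)·-3.0000) / (11) = -3.1000
  r = (-3 - (-4)·0.1000 - (4)·-3.1000 - (2)·-3.0000) / (12) = 1.3167
  s = (5 - (3)·0.1000 - (-3)·-3.1000 - (1)·1.3167) / (8) = -0.7396
Residual b − A·x = (-6.1311, 26.3084, -4.5212, 0.0001)

-4.5212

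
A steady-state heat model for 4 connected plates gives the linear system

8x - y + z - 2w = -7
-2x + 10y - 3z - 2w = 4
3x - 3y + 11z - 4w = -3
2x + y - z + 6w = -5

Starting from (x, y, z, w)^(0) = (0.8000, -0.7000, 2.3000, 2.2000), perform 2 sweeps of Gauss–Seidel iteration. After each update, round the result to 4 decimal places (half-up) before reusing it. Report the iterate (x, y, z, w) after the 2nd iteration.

Iteration 1:
  x = (-7 - (-1)·-0.7000 - (1)·2.3000 - (-2)·2.2000) / (8) = -0.7000
  y = (4 - (-2)·-0.7000 - (-3)·2.3000 - (-2)·2.2000) / (10) = 1.3900
  z = (-3 - (3)·-0.7000 - (-3)·1.3900 - (-4)·2.2000) / (11) = 1.0973
  w = (-5 - (2)·-0.7000 - (1)·1.3900 - (-1)·1.0973) / (6) = -0.6488
Iteration 2:
  x = (-7 - (-1)·1.3900 - (1)·1.0973 - (-2)·-0.6488) / (8) = -1.0006
  y = (4 - (-2)·-1.0006 - (-3)·1.0973 - (-2)·-0.6488) / (10) = 0.3993
  z = (-3 - (3)·-1.0006 - (-3)·0.3993 - (-4)·-0.6488) / (11) = -0.1269
  w = (-5 - (2)·-1.0006 - (1)·0.3993 - (-1)·-0.1269) / (6) = -0.5875

(-1.0006, 0.3993, -0.1269, -0.5875)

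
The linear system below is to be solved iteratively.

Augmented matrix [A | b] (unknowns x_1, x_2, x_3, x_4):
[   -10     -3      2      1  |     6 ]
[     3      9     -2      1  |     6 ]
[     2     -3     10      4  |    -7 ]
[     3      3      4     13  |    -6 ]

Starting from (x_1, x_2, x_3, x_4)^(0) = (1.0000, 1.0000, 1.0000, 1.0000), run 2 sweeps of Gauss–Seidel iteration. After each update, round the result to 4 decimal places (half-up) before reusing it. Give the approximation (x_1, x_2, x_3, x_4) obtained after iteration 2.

(-1.0644, 0.9064, -0.0802, -0.4004)

Iteration 1:
  x_1 = (6 - (-3)·1.0000 - (2)·1.0000 - (1)·1.0000) / (-10) = -0.6000
  x_2 = (6 - (3)·-0.6000 - (-2)·1.0000 - (1)·1.0000) / (9) = 0.9778
  x_3 = (-7 - (2)·-0.6000 - (-3)·0.9778 - (4)·1.0000) / (10) = -0.6867
  x_4 = (-6 - (3)·-0.6000 - (3)·0.9778 - (4)·-0.6867) / (13) = -0.3374
Iteration 2:
  x_1 = (6 - (-3)·0.9778 - (2)·-0.6867 - (1)·-0.3374) / (-10) = -1.0644
  x_2 = (6 - (3)·-1.0644 - (-2)·-0.6867 - (1)·-0.3374) / (9) = 0.9064
  x_3 = (-7 - (2)·-1.0644 - (-3)·0.9064 - (4)·-0.3374) / (10) = -0.0802
  x_4 = (-6 - (3)·-1.0644 - (3)·0.9064 - (4)·-0.0802) / (13) = -0.4004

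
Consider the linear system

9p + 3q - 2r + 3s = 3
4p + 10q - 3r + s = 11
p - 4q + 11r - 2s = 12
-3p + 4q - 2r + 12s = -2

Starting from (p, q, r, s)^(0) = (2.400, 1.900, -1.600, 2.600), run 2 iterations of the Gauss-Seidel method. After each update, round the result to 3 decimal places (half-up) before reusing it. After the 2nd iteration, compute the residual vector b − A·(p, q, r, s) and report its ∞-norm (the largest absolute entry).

3.565

Iteration 1:
  p = (3 - (3)·1.900 - (-2)·-1.600 - (3)·2.600) / (9) = -1.522
  q = (11 - (4)·-1.522 - (-3)·-1.600 - (1)·2.600) / (10) = 0.969
  r = (12 - (1)·-1.522 - (-4)·0.969 - (-2)·2.600) / (11) = 2.054
  s = (-2 - (-3)·-1.522 - (4)·0.969 - (-2)·2.054) / (12) = -0.528
Iteration 2:
  p = (3 - (3)·0.969 - (-2)·2.054 - (3)·-0.528) / (9) = 0.643
  q = (11 - (4)·0.643 - (-3)·2.054 - (1)·-0.528) / (10) = 1.512
  r = (12 - (1)·0.643 - (-4)·1.512 - (-2)·-0.528) / (11) = 1.486
  s = (-2 - (-3)·0.643 - (4)·1.512 - (-2)·1.486) / (12) = -0.262
Residual b − A·x = (-3.565, -1.972, 0.535, -0.003); ∞-norm = 3.565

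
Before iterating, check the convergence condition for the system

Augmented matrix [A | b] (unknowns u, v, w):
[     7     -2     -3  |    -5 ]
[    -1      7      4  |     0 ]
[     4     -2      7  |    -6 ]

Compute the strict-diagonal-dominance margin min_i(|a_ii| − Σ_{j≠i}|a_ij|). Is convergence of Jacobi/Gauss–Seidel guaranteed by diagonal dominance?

1

row 1: |7| − (2+3) = 2
row 2: |7| − (1+4) = 2
row 3: |7| − (4+2) = 1
minimum over rows = 1 → strictly diagonally dominant (convergence guaranteed)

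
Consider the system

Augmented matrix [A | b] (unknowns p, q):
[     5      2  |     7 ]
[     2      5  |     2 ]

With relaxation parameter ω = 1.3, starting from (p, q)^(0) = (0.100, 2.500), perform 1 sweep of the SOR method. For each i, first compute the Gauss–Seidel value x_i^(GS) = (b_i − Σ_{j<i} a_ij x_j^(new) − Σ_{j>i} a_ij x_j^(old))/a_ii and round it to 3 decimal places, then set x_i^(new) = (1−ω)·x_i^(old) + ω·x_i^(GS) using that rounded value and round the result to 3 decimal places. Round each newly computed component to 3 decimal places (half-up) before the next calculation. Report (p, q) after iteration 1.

Iteration 1:
  p: GS value = (7 - (2)·2.500) / (5) = 0.400;  p ← (1−ω)·0.100 + ω·0.400 = 0.490
  q: GS value = (2 - (2)·0.490) / (5) = 0.204;  q ← (1−ω)·2.500 + ω·0.204 = -0.485

(0.490, -0.485)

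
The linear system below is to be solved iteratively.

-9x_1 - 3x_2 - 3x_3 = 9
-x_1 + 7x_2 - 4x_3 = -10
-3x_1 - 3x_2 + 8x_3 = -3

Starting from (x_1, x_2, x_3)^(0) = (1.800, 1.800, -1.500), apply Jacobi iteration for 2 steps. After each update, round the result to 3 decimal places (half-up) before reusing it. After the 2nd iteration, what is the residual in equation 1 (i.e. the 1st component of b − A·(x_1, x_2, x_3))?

Iteration 1:
  x_1 = (9 - (-3)·1.800 - (-3)·-1.500) / (-9) = -1.100
  x_2 = (-10 - (-1)·1.800 - (-4)·-1.500) / (7) = -2.029
  x_3 = (-3 - (-3)·1.800 - (-3)·1.800) / (8) = 0.975
Iteration 2:
  x_1 = (9 - (-3)·-2.029 - (-3)·0.975) / (-9) = -0.649
  x_2 = (-10 - (-1)·-1.100 - (-4)·0.975) / (7) = -1.029
  x_3 = (-3 - (-3)·-1.100 - (-3)·-2.029) / (8) = -1.548
Residual b − A·x = (-4.572, -9.638, 4.350)

-4.572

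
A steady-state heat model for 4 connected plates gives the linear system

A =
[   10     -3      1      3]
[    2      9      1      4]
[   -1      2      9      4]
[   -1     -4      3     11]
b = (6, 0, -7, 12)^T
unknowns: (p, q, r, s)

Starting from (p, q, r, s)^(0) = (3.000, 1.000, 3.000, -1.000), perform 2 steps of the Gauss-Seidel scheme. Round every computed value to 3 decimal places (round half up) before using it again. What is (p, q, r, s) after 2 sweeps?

Iteration 1:
  p = (6 - (-3)·1.000 - (1)·3.000 - (3)·-1.000) / (10) = 0.900
  q = (0 - (2)·0.900 - (1)·3.000 - (4)·-1.000) / (9) = -0.089
  r = (-7 - (-1)·0.900 - (2)·-0.089 - (4)·-1.000) / (9) = -0.214
  s = (12 - (-1)·0.900 - (-4)·-0.089 - (3)·-0.214) / (11) = 1.199
Iteration 2:
  p = (6 - (-3)·-0.089 - (1)·-0.214 - (3)·1.199) / (10) = 0.235
  q = (0 - (2)·0.235 - (1)·-0.214 - (4)·1.199) / (9) = -0.561
  r = (-7 - (-1)·0.235 - (2)·-0.561 - (4)·1.199) / (9) = -1.160
  s = (12 - (-1)·0.235 - (-4)·-0.561 - (3)·-1.160) / (11) = 1.225

(0.235, -0.561, -1.160, 1.225)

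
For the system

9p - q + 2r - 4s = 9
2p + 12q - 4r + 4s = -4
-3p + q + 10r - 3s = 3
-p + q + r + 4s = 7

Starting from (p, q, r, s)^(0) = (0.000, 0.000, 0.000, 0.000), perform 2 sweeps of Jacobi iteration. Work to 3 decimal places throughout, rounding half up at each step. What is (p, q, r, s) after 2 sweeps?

Iteration 1:
  p = (9 - (-1)·0.000 - (2)·0.000 - (-4)·0.000) / (9) = 1.000
  q = (-4 - (2)·0.000 - (-4)·0.000 - (4)·0.000) / (12) = -0.333
  r = (3 - (-3)·0.000 - (1)·0.000 - (-3)·0.000) / (10) = 0.300
  s = (7 - (-1)·0.000 - (1)·0.000 - (1)·0.000) / (4) = 1.750
Iteration 2:
  p = (9 - (-1)·-0.333 - (2)·0.300 - (-4)·1.750) / (9) = 1.674
  q = (-4 - (2)·1.000 - (-4)·0.300 - (4)·1.750) / (12) = -0.983
  r = (3 - (-3)·1.000 - (1)·-0.333 - (-3)·1.750) / (10) = 1.158
  s = (7 - (-1)·1.000 - (1)·-0.333 - (1)·0.300) / (4) = 2.008

(1.674, -0.983, 1.158, 2.008)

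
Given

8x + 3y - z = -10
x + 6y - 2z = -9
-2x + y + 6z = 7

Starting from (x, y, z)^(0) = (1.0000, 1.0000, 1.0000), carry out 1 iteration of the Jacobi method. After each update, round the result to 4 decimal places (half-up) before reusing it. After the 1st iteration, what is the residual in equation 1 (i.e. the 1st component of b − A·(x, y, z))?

Iteration 1:
  x = (-10 - (3)·1.0000 - (-1)·1.0000) / (8) = -1.5000
  y = (-9 - (1)·1.0000 - (-2)·1.0000) / (6) = -1.3333
  z = (7 - (-2)·1.0000 - (1)·1.0000) / (6) = 1.3333
Residual b − A·x = (7.3332, 3.1664, -2.6665)

7.3332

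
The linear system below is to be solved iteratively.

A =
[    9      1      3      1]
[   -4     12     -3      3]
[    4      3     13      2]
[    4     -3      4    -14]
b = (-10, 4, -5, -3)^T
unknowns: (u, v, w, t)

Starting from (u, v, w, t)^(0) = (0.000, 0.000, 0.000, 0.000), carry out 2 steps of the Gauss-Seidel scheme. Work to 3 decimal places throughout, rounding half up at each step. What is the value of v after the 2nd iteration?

-0.010

Iteration 1:
  u = (-10 - (1)·0.000 - (3)·0.000 - (1)·0.000) / (9) = -1.111
  v = (4 - (-4)·-1.111 - (-3)·0.000 - (3)·0.000) / (12) = -0.037
  w = (-5 - (4)·-1.111 - (3)·-0.037 - (2)·0.000) / (13) = -0.034
  t = (-3 - (4)·-1.111 - (-3)·-0.037 - (4)·-0.034) / (-14) = -0.105
Iteration 2:
  u = (-10 - (1)·-0.037 - (3)·-0.034 - (1)·-0.105) / (9) = -1.084
  v = (4 - (-4)·-1.084 - (-3)·-0.034 - (3)·-0.105) / (12) = -0.010
  w = (-5 - (4)·-1.084 - (3)·-0.010 - (2)·-0.105) / (13) = -0.033
  t = (-3 - (4)·-1.084 - (-3)·-0.010 - (4)·-0.033) / (-14) = -0.103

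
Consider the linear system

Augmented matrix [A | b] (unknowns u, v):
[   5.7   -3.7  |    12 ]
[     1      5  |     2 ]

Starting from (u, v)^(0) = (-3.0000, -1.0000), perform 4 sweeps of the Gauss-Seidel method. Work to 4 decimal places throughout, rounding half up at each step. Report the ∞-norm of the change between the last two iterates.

Iteration 1:
  u = (12 - (-3.7)·-1.0000) / (5.7) = 1.4561
  v = (2 - (1)·1.4561) / (5) = 0.1088
Iteration 2:
  u = (12 - (-3.7)·0.1088) / (5.7) = 2.1759
  v = (2 - (1)·2.1759) / (5) = -0.0352
Iteration 3:
  u = (12 - (-3.7)·-0.0352) / (5.7) = 2.0824
  v = (2 - (1)·2.0824) / (5) = -0.0165
Iteration 4:
  u = (12 - (-3.7)·-0.0165) / (5.7) = 2.0946
  v = (2 - (1)·2.0946) / (5) = -0.0189
Change: (0.0122, -0.0024) → max |·| = 0.0122

0.0122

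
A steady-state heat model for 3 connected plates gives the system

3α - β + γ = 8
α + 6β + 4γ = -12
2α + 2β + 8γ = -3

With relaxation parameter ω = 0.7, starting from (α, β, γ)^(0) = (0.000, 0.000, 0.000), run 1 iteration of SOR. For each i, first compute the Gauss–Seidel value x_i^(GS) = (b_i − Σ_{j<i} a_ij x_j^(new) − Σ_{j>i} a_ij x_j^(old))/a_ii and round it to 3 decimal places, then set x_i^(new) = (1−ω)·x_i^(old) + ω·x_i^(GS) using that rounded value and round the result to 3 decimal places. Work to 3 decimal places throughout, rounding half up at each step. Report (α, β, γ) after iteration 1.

(1.867, -1.618, -0.306)

Iteration 1:
  α: GS value = (8 - (-1)·0.000 - (1)·0.000) / (3) = 2.667;  α ← (1−ω)·0.000 + ω·2.667 = 1.867
  β: GS value = (-12 - (1)·1.867 - (4)·0.000) / (6) = -2.311;  β ← (1−ω)·0.000 + ω·-2.311 = -1.618
  γ: GS value = (-3 - (2)·1.867 - (2)·-1.618) / (8) = -0.437;  γ ← (1−ω)·0.000 + ω·-0.437 = -0.306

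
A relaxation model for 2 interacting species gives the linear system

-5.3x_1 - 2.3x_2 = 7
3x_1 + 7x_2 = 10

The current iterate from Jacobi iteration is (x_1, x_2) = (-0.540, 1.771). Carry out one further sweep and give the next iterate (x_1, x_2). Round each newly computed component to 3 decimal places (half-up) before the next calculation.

(-2.089, 1.660)

One sweep:
  x_1 = (7 - (-2.3)·1.771) / (-5.3) = -2.089
  x_2 = (10 - (3)·-0.540) / (7) = 1.660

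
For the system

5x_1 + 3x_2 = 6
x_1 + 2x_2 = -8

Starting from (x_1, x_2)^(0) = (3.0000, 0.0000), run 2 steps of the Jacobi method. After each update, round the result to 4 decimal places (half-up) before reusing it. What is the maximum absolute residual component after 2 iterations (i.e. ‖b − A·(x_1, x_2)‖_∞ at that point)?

Iteration 1:
  x_1 = (6 - (3)·0.0000) / (5) = 1.2000
  x_2 = (-8 - (1)·3.0000) / (2) = -5.5000
Iteration 2:
  x_1 = (6 - (3)·-5.5000) / (5) = 4.5000
  x_2 = (-8 - (1)·1.2000) / (2) = -4.6000
Residual b − A·x = (-2.7000, -3.3000); ∞-norm = 3.3000

3.3000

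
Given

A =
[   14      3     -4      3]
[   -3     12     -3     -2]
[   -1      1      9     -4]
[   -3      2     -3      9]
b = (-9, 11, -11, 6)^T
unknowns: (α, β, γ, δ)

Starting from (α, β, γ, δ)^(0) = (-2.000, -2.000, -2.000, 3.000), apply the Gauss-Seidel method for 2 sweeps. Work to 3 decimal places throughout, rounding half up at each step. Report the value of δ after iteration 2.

-0.213

Iteration 1:
  α = (-9 - (3)·-2.000 - (-4)·-2.000 - (3)·3.000) / (14) = -1.429
  β = (11 - (-3)·-1.429 - (-3)·-2.000 - (-2)·3.000) / (12) = 0.559
  γ = (-11 - (-1)·-1.429 - (1)·0.559 - (-4)·3.000) / (9) = -0.110
  δ = (6 - (-3)·-1.429 - (2)·0.559 - (-3)·-0.110) / (9) = 0.029
Iteration 2:
  α = (-9 - (3)·0.559 - (-4)·-0.110 - (3)·0.029) / (14) = -0.800
  β = (11 - (-3)·-0.800 - (-3)·-0.110 - (-2)·0.029) / (12) = 0.694
  γ = (-11 - (-1)·-0.800 - (1)·0.694 - (-4)·0.029) / (9) = -1.375
  δ = (6 - (-3)·-0.800 - (2)·0.694 - (-3)·-1.375) / (9) = -0.213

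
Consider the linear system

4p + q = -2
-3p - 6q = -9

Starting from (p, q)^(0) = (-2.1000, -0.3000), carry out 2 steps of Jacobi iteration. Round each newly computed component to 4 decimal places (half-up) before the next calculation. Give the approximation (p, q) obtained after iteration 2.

(-1.1375, 1.7125)

Iteration 1:
  p = (-2 - (1)·-0.3000) / (4) = -0.4250
  q = (-9 - (-3)·-2.1000) / (-6) = 2.5500
Iteration 2:
  p = (-2 - (1)·2.5500) / (4) = -1.1375
  q = (-9 - (-3)·-0.4250) / (-6) = 1.7125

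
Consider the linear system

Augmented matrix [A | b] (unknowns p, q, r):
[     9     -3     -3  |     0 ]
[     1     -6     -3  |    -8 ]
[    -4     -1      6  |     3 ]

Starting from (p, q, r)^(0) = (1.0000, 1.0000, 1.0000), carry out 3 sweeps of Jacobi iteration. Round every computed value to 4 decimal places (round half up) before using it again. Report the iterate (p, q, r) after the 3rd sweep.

(0.6296, 0.9074, 1.1482)

Iteration 1:
  p = (0 - (-3)·1.0000 - (-3)·1.0000) / (9) = 0.6667
  q = (-8 - (1)·1.0000 - (-3)·1.0000) / (-6) = 1.0000
  r = (3 - (-4)·1.0000 - (-1)·1.0000) / (6) = 1.3333
Iteration 2:
  p = (0 - (-3)·1.0000 - (-3)·1.3333) / (9) = 0.7778
  q = (-8 - (1)·0.6667 - (-3)·1.3333) / (-6) = 0.7778
  r = (3 - (-4)·0.6667 - (-1)·1.0000) / (6) = 1.1111
Iteration 3:
  p = (0 - (-3)·0.7778 - (-3)·1.1111) / (9) = 0.6296
  q = (-8 - (1)·0.7778 - (-3)·1.1111) / (-6) = 0.9074
  r = (3 - (-4)·0.7778 - (-1)·0.7778) / (6) = 1.1482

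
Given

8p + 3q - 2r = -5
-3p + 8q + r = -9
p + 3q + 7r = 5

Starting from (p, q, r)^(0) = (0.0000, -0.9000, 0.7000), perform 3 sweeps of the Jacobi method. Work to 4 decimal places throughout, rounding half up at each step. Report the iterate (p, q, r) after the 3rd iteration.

(0.1768, -1.2420, 1.2585)

Iteration 1:
  p = (-5 - (3)·-0.9000 - (-2)·0.7000) / (8) = -0.1125
  q = (-9 - (-3)·0.0000 - (1)·0.7000) / (8) = -1.2125
  r = (5 - (1)·0.0000 - (3)·-0.9000) / (7) = 1.1000
Iteration 2:
  p = (-5 - (3)·-1.2125 - (-2)·1.1000) / (8) = 0.1047
  q = (-9 - (-3)·-0.1125 - (1)·1.1000) / (8) = -1.3047
  r = (5 - (1)·-0.1125 - (3)·-1.2125) / (7) = 1.2500
Iteration 3:
  p = (-5 - (3)·-1.3047 - (-2)·1.2500) / (8) = 0.1768
  q = (-9 - (-3)·0.1047 - (1)·1.2500) / (8) = -1.2420
  r = (5 - (1)·0.1047 - (3)·-1.3047) / (7) = 1.2585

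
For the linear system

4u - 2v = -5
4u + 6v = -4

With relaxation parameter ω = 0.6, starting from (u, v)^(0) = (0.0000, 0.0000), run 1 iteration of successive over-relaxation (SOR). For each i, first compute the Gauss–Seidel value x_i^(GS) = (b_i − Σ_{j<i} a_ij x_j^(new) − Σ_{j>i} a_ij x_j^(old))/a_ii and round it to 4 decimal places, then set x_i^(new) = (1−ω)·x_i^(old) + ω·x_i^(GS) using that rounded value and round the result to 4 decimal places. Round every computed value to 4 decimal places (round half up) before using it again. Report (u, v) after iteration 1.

Iteration 1:
  u: GS value = (-5 - (-2)·0.0000) / (4) = -1.2500;  u ← (1−ω)·0.0000 + ω·-1.2500 = -0.7500
  v: GS value = (-4 - (4)·-0.7500) / (6) = -0.1667;  v ← (1−ω)·0.0000 + ω·-0.1667 = -0.1000

(-0.7500, -0.1000)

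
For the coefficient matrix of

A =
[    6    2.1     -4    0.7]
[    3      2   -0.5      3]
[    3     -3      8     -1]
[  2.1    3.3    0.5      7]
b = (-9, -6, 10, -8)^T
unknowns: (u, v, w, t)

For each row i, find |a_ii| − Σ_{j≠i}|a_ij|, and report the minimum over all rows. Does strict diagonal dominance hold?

row 1: |6| − (2.1+4+0.7) = -0.8
row 2: |2| − (3+0.5+3) = -4.5
row 3: |8| − (3+3+1) = 1
row 4: |7| − (2.1+3.3+0.5) = 1.1
minimum over rows = -4.5 → not strictly diagonally dominant

-4.5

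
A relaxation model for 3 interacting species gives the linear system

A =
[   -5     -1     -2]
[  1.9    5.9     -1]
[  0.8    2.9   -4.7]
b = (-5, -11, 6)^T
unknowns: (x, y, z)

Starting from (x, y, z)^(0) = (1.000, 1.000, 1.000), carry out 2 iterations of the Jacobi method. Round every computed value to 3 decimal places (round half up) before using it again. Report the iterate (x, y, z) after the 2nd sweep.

Iteration 1:
  x = (-5 - (-1)·1.000 - (-2)·1.000) / (-5) = 0.400
  y = (-11 - (1.9)·1.000 - (-1)·1.000) / (5.9) = -2.017
  z = (6 - (0.8)·1.000 - (2.9)·1.000) / (-4.7) = -0.489
Iteration 2:
  x = (-5 - (-1)·-2.017 - (-2)·-0.489) / (-5) = 1.599
  y = (-11 - (1.9)·0.400 - (-1)·-0.489) / (5.9) = -2.076
  z = (6 - (0.8)·0.400 - (2.9)·-2.017) / (-4.7) = -2.453

(1.599, -2.076, -2.453)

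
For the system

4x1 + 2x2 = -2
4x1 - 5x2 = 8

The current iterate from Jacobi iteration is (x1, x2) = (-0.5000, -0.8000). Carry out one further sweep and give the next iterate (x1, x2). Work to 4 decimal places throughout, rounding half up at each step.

One sweep:
  x1 = (-2 - (2)·-0.8000) / (4) = -0.1000
  x2 = (8 - (4)·-0.5000) / (-5) = -2.0000

(-0.1000, -2.0000)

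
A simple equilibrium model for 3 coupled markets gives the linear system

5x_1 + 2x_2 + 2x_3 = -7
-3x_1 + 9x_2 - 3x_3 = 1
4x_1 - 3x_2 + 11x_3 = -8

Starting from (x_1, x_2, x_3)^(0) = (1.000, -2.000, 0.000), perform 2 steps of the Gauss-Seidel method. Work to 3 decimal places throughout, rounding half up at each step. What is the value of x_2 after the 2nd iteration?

-0.450

Iteration 1:
  x_1 = (-7 - (2)·-2.000 - (2)·0.000) / (5) = -0.600
  x_2 = (1 - (-3)·-0.600 - (-3)·0.000) / (9) = -0.089
  x_3 = (-8 - (4)·-0.600 - (-3)·-0.089) / (11) = -0.533
Iteration 2:
  x_1 = (-7 - (2)·-0.089 - (2)·-0.533) / (5) = -1.151
  x_2 = (1 - (-3)·-1.151 - (-3)·-0.533) / (9) = -0.450
  x_3 = (-8 - (4)·-1.151 - (-3)·-0.450) / (11) = -0.431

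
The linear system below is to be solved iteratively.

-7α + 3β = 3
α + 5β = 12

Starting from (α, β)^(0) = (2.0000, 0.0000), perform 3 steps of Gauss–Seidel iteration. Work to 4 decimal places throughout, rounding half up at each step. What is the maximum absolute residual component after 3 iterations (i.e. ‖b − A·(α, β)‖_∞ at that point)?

Iteration 1:
  α = (3 - (3)·0.0000) / (-7) = -0.4286
  β = (12 - (1)·-0.4286) / (5) = 2.4857
Iteration 2:
  α = (3 - (3)·2.4857) / (-7) = 0.6367
  β = (12 - (1)·0.6367) / (5) = 2.2727
Iteration 3:
  α = (3 - (3)·2.2727) / (-7) = 0.5454
  β = (12 - (1)·0.5454) / (5) = 2.2909
Residual b − A·x = (-0.0549, 0.0001); ∞-norm = 0.0549

0.0549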